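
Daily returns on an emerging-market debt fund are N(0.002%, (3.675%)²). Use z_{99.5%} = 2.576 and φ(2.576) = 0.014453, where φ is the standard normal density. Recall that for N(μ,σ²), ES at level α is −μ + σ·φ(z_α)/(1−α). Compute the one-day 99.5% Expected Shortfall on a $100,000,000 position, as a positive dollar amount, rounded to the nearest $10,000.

Tail multiplier: φ(z)/(1−α) = 0.014453 / 0.005 = 2.891.
ES = −(0.002%) + 3.675% × 2.891 = 10.622%.
On $100,000,000: 0.10622 × $100,000,000 = $10,622,000.

$10,620,000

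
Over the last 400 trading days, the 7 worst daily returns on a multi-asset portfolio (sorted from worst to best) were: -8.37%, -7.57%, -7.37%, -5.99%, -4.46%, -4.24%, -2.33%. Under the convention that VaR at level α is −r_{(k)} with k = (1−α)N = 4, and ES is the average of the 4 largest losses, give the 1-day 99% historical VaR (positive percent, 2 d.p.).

5.99%

k = 4; the 4th lowest return is -5.99%, so VaR = 5.99%.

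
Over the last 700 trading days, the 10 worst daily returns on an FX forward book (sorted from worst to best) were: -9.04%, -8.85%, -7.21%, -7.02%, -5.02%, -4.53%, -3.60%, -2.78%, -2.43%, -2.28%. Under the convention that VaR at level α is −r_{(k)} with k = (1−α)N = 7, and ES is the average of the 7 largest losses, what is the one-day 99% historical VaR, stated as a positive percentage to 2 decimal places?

3.60%

k = 7; the 7th lowest return is -3.60%, so VaR = 3.60%.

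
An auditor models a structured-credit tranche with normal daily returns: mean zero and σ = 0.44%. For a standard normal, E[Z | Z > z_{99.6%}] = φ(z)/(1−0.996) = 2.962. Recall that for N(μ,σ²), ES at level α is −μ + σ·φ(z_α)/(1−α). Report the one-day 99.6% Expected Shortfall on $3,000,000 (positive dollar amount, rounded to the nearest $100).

ES = 0.44% × 2.962 = 1.303%.
On $3,000,000: 0.01303 × $3,000,000 = $39,090.

$39,100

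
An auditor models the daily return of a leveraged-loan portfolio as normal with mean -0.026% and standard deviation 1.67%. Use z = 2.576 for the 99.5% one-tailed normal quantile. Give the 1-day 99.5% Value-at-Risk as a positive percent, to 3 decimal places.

4.328%

VaR = −μ + z·σ = −(-0.026%) + 2.576 × 1.67% = 4.328%.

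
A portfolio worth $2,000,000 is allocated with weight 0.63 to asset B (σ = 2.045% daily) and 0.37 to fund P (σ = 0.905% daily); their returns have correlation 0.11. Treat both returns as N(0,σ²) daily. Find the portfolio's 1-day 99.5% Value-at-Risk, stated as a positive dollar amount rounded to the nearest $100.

σ_p² = 0.63²·2.045² + 0.37²·0.905² + 2·0.11·0.63·0.37·2.045·0.905 = 1.8669 (%²).
σ_p = √1.8669 = 1.366%.
At 99.5%, z = 2.576.
VaR = 2.576 × 1.366% = 3.519%; on $2,000,000 that is $70,380.

$70,400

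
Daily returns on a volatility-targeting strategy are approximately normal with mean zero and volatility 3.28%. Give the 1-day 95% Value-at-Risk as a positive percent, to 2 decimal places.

At 95% one-sided, z = 1.645.
VaR = z·σ = 1.645 × 3.28% = 5.396%.

5.40%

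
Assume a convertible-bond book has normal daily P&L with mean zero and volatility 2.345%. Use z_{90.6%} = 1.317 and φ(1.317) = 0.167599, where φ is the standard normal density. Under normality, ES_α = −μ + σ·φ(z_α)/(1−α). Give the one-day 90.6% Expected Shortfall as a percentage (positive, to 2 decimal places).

4.18%

Tail multiplier: φ(z)/(1−α) = 0.167599 / 0.094 = 1.783.
ES = 2.345% × 1.783 = 4.181%.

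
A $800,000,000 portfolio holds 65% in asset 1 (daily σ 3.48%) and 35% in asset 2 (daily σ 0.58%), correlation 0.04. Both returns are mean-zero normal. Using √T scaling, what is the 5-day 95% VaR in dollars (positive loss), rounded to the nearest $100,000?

$67,100,000

σ_p = √(0.65²·3.48² + 0.35²·0.58² + 2·0.04·0.65·0.35·3.48·0.58) = 2.279%.
σ_{5d} = 2.279% × √5 = 5.096%.
z(95%) = 1.645.
VaR = 1.645 × 5.096% = 8.383%; on $800,000,000 that is $67,064,000.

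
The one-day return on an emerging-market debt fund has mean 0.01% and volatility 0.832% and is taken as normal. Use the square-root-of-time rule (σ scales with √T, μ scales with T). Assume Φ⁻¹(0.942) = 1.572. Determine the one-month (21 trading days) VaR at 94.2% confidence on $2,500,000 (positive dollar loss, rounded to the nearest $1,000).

$145,000

σ_{21d} = 0.832% × √21 = 3.813%; μ_{21d} = 21 × 0.01% = 0.210%.
VaR = −(0.210%) + 1.572 × 3.813% = 5.784%.
On $2,500,000: 0.05784 × $2,500,000 = $144,600.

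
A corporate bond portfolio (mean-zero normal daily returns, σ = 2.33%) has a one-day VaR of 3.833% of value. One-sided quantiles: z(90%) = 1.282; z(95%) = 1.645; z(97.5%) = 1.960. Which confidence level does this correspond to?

95%

Implied z = VaR/σ = 3.833 / 2.33 = 1.645.
This matches z(95%) = 1.645.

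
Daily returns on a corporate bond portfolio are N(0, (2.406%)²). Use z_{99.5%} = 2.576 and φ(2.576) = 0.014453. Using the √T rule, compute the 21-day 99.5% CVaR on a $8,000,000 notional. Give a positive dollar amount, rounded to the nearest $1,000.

$2,550,000

σ_{21d} = 2.406% × √21 = 11.026%.
ES multiplier = φ(z)/(1−α) = 0.014453/0.005 = 2.891.
ES = 11.026% × 2.891 = 31.876%; on $8,000,000: $2,550,080.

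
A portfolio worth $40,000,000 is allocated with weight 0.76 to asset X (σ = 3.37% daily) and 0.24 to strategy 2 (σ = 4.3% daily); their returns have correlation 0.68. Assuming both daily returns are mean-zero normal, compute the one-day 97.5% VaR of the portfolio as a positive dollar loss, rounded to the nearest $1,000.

$2,626,000

σ_p² = 0.76²·3.37² + 0.24²·4.3² + 2·0.68·0.76·0.24·3.37·4.3 = 11.2195 (%²).
σ_p = √11.2195 = 3.350%.
At 97.5%, z = 1.960.
VaR = 1.960 × 3.350% = 6.566%; on $40,000,000 that is $2,626,400.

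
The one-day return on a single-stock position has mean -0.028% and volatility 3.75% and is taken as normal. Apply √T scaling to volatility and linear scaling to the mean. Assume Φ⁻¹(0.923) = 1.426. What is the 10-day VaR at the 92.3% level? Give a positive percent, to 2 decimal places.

17.19%

σ_{10d} = 3.75% × √10 = 11.859%; μ_{10d} = 10 × -0.028% = -0.280%.
VaR = −(-0.280%) + 1.426 × 11.859% = 17.191%.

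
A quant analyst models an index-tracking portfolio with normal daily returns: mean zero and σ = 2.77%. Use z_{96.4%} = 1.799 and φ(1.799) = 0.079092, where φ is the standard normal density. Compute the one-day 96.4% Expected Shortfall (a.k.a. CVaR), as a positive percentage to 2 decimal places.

6.09%

Tail multiplier: φ(z)/(1−α) = 0.079092 / 0.036 = 2.197.
ES = 2.77% × 2.197 = 6.086%.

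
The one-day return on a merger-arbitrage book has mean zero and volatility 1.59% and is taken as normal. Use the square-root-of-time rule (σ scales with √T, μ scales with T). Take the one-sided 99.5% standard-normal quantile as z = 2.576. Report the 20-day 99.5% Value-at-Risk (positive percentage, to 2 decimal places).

σ_{20d} = 1.59% × √20 = 7.111%.
VaR = 2.576 × 7.111% = 18.318%.

18.32%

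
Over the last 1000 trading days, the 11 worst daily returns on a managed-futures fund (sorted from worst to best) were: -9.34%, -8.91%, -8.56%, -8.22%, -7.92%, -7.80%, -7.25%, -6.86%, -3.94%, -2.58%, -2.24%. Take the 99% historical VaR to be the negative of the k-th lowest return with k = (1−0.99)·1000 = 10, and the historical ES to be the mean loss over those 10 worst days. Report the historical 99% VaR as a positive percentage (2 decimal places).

2.58%

k = 10; the 10th lowest return is -2.58%, so VaR = 2.58%.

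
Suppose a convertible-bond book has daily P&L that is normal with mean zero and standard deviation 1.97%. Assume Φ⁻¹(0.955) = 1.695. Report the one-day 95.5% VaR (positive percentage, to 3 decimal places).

3.339%

VaR = z·σ = 1.695 × 1.97% = 3.339%.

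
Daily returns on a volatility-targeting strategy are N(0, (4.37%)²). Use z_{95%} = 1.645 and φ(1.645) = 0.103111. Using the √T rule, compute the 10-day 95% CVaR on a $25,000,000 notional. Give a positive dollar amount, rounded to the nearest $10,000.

σ_{10d} = 4.37% × √10 = 13.819%.
ES multiplier = φ(z)/(1−α) = 0.103111/0.05 = 2.062.
ES = 13.819% × 2.062 = 28.495%; on $25,000,000: $7,123,750.

$7,120,000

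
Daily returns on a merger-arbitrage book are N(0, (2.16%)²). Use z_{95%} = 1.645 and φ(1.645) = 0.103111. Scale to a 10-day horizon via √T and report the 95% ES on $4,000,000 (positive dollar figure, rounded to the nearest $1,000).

$563,000

σ_{10d} = 2.16% × √10 = 6.831%.
ES multiplier = φ(z)/(1−α) = 0.103111/0.05 = 2.062.
ES = 6.831% × 2.062 = 14.086%; on $4,000,000: $563,440.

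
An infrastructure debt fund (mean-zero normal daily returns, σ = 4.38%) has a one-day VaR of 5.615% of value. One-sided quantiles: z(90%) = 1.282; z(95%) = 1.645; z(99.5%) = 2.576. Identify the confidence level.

Implied z = VaR/σ = 5.615 / 4.38 = 1.282.
This matches z(90%) = 1.282.

90%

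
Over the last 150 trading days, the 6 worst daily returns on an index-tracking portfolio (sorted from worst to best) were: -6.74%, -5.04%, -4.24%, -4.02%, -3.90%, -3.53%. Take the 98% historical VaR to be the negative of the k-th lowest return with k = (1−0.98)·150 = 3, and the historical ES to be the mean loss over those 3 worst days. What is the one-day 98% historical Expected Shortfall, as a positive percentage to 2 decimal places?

The 3 worst returns sum to -16.02%.
ES = −(-16.02%) / 3 = 5.34%.

5.34%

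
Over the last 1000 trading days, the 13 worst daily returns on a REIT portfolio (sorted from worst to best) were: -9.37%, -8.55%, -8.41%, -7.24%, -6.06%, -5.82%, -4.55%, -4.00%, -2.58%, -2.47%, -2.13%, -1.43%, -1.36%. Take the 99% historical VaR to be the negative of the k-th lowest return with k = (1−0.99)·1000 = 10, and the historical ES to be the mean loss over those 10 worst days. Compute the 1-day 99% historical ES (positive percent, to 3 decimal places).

The 10 worst returns sum to -59.05%.
ES = −(-59.05%) / 10 = 5.905%.

5.905%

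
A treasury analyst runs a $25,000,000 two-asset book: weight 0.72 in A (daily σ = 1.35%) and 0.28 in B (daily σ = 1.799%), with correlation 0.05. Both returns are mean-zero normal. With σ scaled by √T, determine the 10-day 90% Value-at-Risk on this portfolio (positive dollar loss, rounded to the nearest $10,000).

$1,130,000

σ_p = √(0.72²·1.35² + 0.28²·1.799² + 2·0.05·0.72·0.28·1.35·1.799) = 1.117%.
σ_{10d} = 1.117% × √10 = 3.532%.
z(90%) = 1.282.
VaR = 1.282 × 3.532% = 4.528%; on $25,000,000 that is $1,132,000.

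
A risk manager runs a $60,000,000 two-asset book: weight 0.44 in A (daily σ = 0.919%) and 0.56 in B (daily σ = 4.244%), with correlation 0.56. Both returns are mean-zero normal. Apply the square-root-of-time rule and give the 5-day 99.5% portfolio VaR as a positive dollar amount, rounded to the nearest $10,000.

σ_p = √(0.44²·0.919² + 0.56²·4.244² + 2·0.56·0.44·0.56·0.919·4.244) = 2.625%.
σ_{5d} = 2.625% × √5 = 5.870%.
z(99.5%) = 2.576.
VaR = 2.576 × 5.870% = 15.121%; on $60,000,000 that is $9,072,600.

$9,070,000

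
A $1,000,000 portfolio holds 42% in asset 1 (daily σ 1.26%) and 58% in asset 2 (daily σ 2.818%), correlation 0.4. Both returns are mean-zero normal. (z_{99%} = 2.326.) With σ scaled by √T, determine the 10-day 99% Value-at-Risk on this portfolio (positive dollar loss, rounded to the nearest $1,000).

σ_p = √(0.42²·1.26² + 0.58²·2.818² + 2·0.4·0.42·0.58·1.26·2.818) = 1.909%.
σ_{10d} = 1.909% × √10 = 6.037%.
VaR = 2.326 × 6.037% = 14.042%; on $1,000,000 that is $140,420.

$140,000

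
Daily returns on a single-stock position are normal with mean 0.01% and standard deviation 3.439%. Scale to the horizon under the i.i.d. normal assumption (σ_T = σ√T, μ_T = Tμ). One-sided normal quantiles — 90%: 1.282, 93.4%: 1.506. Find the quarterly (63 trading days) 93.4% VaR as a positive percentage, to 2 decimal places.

40.48%

σ_{63d} = 3.439% × √63 = 27.296%; μ_{63d} = 63 × 0.01% = 0.630%.
VaR = −(0.630%) + 1.506 × 27.296% = 40.478%.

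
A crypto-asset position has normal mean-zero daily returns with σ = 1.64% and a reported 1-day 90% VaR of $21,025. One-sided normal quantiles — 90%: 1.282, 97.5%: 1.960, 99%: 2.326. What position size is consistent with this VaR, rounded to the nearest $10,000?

VaR as a fraction of value: z·σ = 1.282 × 1.64% = 2.10248%.
Position = $21,025 / 0.0210248 = $1,000,010.

$1,000,000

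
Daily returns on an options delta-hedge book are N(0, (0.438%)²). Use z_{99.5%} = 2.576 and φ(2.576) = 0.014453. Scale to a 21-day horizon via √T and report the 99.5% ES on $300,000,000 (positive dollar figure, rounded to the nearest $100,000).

σ_{21d} = 0.438% × √21 = 2.007%.
ES multiplier = φ(z)/(1−α) = 0.014453/0.005 = 2.891.
ES = 2.007% × 2.891 = 5.802%; on $300,000,000: $17,406,000.

$17,400,000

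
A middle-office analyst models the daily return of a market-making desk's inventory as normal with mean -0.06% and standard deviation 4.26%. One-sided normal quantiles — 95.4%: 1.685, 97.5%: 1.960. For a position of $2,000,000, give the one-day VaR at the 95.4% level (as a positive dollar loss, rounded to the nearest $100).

VaR = −μ + z·σ = −(-0.06%) + 1.685 × 4.26% = 7.238%.
On $2,000,000: 0.07238 × $2,000,000 = $144,760.

$144,800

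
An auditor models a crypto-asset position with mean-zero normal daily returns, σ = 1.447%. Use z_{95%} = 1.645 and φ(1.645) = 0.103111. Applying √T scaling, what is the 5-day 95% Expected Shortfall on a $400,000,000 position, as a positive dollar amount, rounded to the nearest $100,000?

σ_{5d} = 1.447% × √5 = 3.236%.
ES multiplier = φ(z)/(1−α) = 0.103111/0.05 = 2.062.
ES = 3.236% × 2.062 = 6.673%; on $400,000,000: $26,692,000.

$26,700,000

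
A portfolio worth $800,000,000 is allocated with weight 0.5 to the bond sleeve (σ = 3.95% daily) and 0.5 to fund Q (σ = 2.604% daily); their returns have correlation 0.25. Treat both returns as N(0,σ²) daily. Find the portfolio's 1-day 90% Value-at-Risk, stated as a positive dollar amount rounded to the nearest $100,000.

$26,900,000

σ_p² = 0.5²·3.95² + 0.5²·2.604² + 2·0.25·0.5·0.5·3.95·2.604 = 6.8816 (%²).
σ_p = √6.8816 = 2.623%.
At 90%, z = 1.282.
VaR = 1.282 × 2.623% = 3.363%; on $800,000,000 that is $26,904,000.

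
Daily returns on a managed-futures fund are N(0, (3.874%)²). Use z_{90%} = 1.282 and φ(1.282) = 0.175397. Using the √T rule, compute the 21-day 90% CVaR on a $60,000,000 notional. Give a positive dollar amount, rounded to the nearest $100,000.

σ_{21d} = 3.874% × √21 = 17.753%.
ES multiplier = φ(z)/(1−α) = 0.175397/0.1 = 1.754.
ES = 17.753% × 1.754 = 31.139%; on $60,000,000: $18,683,400.

$18,700,000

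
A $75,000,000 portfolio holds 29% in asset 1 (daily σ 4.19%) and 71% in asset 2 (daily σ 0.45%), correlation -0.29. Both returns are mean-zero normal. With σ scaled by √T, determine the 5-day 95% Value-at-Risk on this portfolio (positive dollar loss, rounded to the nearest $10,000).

$3,210,000

σ_p = √(0.29²·4.19² + 0.71²·0.45² + 2·-0.29·0.29·0.71·4.19·0.45) = 1.163%.
σ_{5d} = 1.163% × √5 = 2.601%.
z(95%) = 1.645.
VaR = 1.645 × 2.601% = 4.279%; on $75,000,000 that is $3,209,250.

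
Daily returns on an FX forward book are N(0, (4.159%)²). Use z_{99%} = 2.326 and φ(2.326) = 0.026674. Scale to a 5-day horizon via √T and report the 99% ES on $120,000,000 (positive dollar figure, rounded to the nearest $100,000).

$29,800,000

σ_{5d} = 4.159% × √5 = 9.300%.
ES multiplier = φ(z)/(1−α) = 0.026674/0.01 = 2.667.
ES = 9.300% × 2.667 = 24.803%; on $120,000,000: $29,763,600.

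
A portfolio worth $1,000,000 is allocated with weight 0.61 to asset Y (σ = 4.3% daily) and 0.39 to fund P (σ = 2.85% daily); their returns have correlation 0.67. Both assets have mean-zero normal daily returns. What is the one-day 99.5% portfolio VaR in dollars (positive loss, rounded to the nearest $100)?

$89,300

σ_p² = 0.61²·4.3² + 0.39²·2.85² + 2·0.67·0.61·0.39·4.3·2.85 = 12.0223 (%²).
σ_p = √12.0223 = 3.467%.
At 99.5%, z = 2.576.
VaR = 2.576 × 3.467% = 8.931%; on $1,000,000 that is $89,310.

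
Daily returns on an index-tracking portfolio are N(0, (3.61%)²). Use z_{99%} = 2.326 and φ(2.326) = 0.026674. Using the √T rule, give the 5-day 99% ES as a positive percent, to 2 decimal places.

21.53%

σ_{5d} = 3.61% × √5 = 8.072%.
ES multiplier = φ(z)/(1−α) = 0.026674/0.01 = 2.667.
ES = 8.072% × 2.667 = 21.528%.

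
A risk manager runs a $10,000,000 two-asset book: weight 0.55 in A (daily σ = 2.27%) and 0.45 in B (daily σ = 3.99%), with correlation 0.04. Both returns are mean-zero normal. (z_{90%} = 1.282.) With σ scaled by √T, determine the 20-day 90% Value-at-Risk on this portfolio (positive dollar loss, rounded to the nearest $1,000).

$1,277,000

σ_p = √(0.55²·2.27² + 0.45²·3.99² + 2·0.04·0.55·0.45·2.27·3.99) = 2.228%.
σ_{20d} = 2.228% × √20 = 9.964%.
VaR = 1.282 × 9.964% = 12.774%; on $10,000,000 that is $1,277,400.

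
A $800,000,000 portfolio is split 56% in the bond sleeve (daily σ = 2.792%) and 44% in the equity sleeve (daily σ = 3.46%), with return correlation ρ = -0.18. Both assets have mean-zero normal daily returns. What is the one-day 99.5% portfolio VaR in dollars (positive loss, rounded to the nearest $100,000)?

$40,700,000

σ_p² = 0.56²·2.792² + 0.44²·3.46² + 2·-0.18·0.56·0.44·2.792·3.46 = 3.9054 (%²).
σ_p = √3.9054 = 1.976%.
At 99.5%, z = 2.576.
VaR = 2.576 × 1.976% = 5.090%; on $800,000,000 that is $40,720,000.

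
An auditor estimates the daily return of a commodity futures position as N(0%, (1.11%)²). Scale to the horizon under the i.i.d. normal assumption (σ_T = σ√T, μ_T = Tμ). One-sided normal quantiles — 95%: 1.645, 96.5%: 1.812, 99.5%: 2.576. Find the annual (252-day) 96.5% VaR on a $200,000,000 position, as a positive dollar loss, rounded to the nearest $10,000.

$63,860,000

σ_{252d} = 1.11% × √252 = 17.621%.
VaR = 1.812 × 17.621% = 31.929%.
On $200,000,000: 0.31929 × $200,000,000 = $63,858,000.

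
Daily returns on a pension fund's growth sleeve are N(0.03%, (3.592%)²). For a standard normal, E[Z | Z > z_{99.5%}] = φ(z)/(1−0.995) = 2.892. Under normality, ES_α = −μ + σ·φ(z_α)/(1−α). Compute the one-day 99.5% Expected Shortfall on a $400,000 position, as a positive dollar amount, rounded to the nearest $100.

$41,400

ES = −(0.03%) + 3.592% × 2.892 = 10.358%.
On $400,000: 0.10358 × $400,000 = $41,432.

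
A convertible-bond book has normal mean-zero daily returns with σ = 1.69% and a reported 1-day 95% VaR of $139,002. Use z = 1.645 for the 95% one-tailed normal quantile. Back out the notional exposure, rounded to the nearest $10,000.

VaR as a fraction of value: z·σ = 1.645 × 1.69% = 2.78005%.
Position = $139,002 / 0.0278005 = $4,999,982.

$5,000,000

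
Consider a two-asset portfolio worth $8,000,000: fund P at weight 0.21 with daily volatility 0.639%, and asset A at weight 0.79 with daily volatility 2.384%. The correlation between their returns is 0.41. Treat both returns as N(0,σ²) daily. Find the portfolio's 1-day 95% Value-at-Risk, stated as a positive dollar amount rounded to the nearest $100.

$255,600

σ_p² = 0.21²·0.639² + 0.79²·2.384² + 2·0.41·0.21·0.79·0.639·2.384 = 3.7723 (%²).
σ_p = √3.7723 = 1.942%.
At 95%, z = 1.645.
VaR = 1.645 × 1.942% = 3.195%; on $8,000,000 that is $255,600.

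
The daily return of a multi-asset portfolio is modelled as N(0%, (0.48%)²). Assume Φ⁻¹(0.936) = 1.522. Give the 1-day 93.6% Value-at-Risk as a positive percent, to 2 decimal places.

VaR = z·σ = 1.522 × 0.48% = 0.731%.

0.73%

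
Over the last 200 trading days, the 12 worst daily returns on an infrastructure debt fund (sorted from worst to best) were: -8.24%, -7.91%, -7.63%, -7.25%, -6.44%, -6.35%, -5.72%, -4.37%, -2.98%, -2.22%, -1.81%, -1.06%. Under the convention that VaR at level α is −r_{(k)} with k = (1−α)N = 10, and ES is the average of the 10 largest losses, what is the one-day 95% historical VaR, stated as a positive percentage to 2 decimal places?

2.22%

k = 10; the 10th lowest return is -2.22%, so VaR = 2.22%.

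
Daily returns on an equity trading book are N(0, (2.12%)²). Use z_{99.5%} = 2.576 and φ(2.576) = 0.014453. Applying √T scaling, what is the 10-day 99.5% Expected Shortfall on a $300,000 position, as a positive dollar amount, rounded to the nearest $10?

$58,140

σ_{10d} = 2.12% × √10 = 6.704%.
ES multiplier = φ(z)/(1−α) = 0.014453/0.005 = 2.891.
ES = 6.704% × 2.891 = 19.381%; on $300,000: $58,143.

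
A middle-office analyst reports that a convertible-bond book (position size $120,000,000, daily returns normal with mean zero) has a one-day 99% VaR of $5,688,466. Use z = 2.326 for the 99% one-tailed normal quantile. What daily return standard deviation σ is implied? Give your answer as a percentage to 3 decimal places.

2.038%

VaR as a fraction: $5,688,466 / $120,000,000 = 4.740%.
σ = VaR / z = 4.740% / 2.326 = 2.038%.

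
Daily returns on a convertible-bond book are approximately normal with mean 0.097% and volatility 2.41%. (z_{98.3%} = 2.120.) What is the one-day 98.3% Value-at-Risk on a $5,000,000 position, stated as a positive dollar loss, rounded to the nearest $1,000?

VaR = −μ + z·σ = −(0.097%) + 2.120 × 2.41% = 5.012%.
On $5,000,000: 0.05012 × $5,000,000 = $250,600.

$251,000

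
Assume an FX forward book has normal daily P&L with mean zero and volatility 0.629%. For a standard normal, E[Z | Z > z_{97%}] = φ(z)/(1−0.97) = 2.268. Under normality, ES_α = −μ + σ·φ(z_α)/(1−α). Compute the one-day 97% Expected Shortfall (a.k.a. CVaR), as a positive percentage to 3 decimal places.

1.427%

ES = 0.629% × 2.268 = 1.427%.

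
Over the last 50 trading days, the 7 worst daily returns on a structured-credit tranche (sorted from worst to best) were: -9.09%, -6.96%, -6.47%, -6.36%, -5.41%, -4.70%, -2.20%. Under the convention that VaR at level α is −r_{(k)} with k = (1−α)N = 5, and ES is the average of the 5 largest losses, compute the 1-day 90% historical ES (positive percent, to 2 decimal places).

6.86%

The 5 worst returns sum to -34.29%.
ES = −(-34.29%) / 5 = 6.858% ≈ 6.86%.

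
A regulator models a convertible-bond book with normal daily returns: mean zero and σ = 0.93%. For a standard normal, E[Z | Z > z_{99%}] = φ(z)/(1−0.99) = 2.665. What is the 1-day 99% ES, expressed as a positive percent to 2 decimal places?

2.48%

ES = 0.93% × 2.665 = 2.478%.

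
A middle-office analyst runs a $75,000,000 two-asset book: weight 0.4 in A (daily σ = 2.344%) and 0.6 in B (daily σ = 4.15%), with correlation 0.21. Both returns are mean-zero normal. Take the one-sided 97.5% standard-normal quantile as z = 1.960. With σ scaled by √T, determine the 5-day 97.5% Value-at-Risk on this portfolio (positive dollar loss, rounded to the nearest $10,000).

σ_p = √(0.4²·2.344² + 0.6²·4.15² + 2·0.21·0.4·0.6·2.344·4.15) = 2.839%.
σ_{5d} = 2.839% × √5 = 6.348%.
VaR = 1.960 × 6.348% = 12.442%; on $75,000,000 that is $9,331,500.

$9,330,000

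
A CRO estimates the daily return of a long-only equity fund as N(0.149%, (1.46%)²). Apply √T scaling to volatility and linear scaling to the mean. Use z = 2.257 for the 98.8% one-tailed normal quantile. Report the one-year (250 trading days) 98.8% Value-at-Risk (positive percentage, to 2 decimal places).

14.85%

σ_{250d} = 1.46% × √250 = 23.085%; μ_{250d} = 250 × 0.149% = 37.250%.
VaR = −(37.250%) + 2.257 × 23.085% = 14.853%.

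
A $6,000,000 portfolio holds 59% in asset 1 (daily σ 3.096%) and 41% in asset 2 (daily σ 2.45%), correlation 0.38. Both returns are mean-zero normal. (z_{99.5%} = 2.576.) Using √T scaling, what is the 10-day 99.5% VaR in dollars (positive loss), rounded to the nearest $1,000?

σ_p = √(0.59²·3.096² + 0.41²·2.45² + 2·0.38·0.59·0.41·3.096·2.45) = 2.396%.
σ_{10d} = 2.396% × √10 = 7.577%.
VaR = 2.576 × 7.577% = 19.518%; on $6,000,000 that is $1,171,080.

$1,171,000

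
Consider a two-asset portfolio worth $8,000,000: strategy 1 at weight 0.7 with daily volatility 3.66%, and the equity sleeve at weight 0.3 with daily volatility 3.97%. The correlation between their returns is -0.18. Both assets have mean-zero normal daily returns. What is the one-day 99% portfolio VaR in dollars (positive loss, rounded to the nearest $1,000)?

σ_p² = 0.7²·3.66² + 0.3²·3.97² + 2·-0.18·0.7·0.3·3.66·3.97 = 6.8838 (%²).
σ_p = √6.8838 = 2.624%.
At 99%, z = 2.326.
VaR = 2.326 × 2.624% = 6.103%; on $8,000,000 that is $488,240.

$488,000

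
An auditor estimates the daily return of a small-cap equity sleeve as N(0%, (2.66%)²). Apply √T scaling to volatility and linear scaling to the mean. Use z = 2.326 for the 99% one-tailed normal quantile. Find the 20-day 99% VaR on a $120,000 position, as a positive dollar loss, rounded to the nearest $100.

$33,200

σ_{20d} = 2.66% × √20 = 11.896%.
VaR = 2.326 × 11.896% = 27.670%.
On $120,000: 0.27670 × $120,000 = $33,204.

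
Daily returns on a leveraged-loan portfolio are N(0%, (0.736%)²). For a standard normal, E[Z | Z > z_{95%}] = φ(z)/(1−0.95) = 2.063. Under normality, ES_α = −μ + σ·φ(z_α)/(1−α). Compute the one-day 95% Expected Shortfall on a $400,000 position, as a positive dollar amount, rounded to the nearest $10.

$6,070

ES = 0.736% × 2.063 = 1.518%.
On $400,000: 0.01518 × $400,000 = $6,072.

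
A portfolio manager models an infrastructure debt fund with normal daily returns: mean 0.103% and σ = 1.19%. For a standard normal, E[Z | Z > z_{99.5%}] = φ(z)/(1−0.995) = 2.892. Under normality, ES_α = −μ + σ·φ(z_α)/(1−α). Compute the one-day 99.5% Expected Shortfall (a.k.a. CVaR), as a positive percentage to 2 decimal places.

3.34%

ES = −(0.103%) + 1.19% × 2.892 = 3.338%.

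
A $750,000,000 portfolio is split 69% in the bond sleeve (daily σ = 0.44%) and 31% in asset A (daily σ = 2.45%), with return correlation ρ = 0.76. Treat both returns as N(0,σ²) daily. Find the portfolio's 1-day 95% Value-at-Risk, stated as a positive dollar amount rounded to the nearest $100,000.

σ_p² = 0.69²·0.44² + 0.31²·2.45² + 2·0.76·0.69·0.31·0.44·2.45 = 1.0195 (%²).
σ_p = √1.0195 = 1.010%.
At 95%, z = 1.645.
VaR = 1.645 × 1.010% = 1.661%; on $750,000,000 that is $12,457,500.

$12,500,000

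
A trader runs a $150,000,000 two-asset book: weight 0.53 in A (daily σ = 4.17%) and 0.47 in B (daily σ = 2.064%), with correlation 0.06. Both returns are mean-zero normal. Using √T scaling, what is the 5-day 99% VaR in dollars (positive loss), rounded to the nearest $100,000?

σ_p = √(0.53²·4.17² + 0.47²·2.064² + 2·0.06·0.53·0.47·4.17·2.064) = 2.466%.
σ_{5d} = 2.466% × √5 = 5.514%.
z(99%) = 2.326.
VaR = 2.326 × 5.514% = 12.826%; on $150,000,000 that is $19,239,000.

$19,200,000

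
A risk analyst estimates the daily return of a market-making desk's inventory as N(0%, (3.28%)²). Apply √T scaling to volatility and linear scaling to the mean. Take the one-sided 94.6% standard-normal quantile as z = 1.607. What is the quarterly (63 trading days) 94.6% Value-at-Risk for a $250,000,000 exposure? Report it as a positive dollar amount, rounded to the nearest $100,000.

$104,600,000

σ_{63d} = 3.28% × √63 = 26.034%.
VaR = 1.607 × 26.034% = 41.837%.
On $250,000,000: 0.41837 × $250,000,000 = $104,592,500.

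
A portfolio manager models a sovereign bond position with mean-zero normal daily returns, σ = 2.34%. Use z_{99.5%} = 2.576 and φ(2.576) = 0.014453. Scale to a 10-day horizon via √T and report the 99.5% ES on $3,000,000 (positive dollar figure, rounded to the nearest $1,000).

σ_{10d} = 2.34% × √10 = 7.400%.
ES multiplier = φ(z)/(1−α) = 0.014453/0.005 = 2.891.
ES = 7.400% × 2.891 = 21.393%; on $3,000,000: $641,790.

$642,000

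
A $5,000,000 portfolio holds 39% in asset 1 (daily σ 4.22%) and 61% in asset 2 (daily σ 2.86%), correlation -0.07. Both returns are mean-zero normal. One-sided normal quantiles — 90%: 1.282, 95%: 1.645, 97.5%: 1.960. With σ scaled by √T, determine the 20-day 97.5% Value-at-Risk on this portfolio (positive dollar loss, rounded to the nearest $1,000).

$1,014,000

σ_p = √(0.39²·4.22² + 0.61²·2.86² + 2·-0.07·0.39·0.61·4.22·2.86) = 2.313%.
σ_{20d} = 2.313% × √20 = 10.344%.
VaR = 1.960 × 10.344% = 20.274%; on $5,000,000 that is $1,013,700.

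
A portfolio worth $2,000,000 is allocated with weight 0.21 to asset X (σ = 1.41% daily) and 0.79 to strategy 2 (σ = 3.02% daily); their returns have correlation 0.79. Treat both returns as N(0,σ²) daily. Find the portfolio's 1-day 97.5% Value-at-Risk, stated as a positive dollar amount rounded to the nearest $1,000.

σ_p² = 0.21²·1.41² + 0.79²·3.02² + 2·0.79·0.21·0.79·1.41·3.02 = 6.8959 (%²).
σ_p = √6.8959 = 2.626%.
At 97.5%, z = 1.960.
VaR = 1.960 × 2.626% = 5.147%; on $2,000,000 that is $102,940.

$103,000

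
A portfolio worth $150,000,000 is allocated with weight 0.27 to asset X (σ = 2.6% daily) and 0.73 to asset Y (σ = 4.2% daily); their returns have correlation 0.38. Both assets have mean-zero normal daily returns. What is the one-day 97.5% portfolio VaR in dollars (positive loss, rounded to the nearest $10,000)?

σ_p² = 0.27²·2.6² + 0.73²·4.2² + 2·0.38·0.27·0.73·2.6·4.2 = 11.5289 (%²).
σ_p = √11.5289 = 3.395%.
At 97.5%, z = 1.960.
VaR = 1.960 × 3.395% = 6.654%; on $150,000,000 that is $9,981,000.

$9,980,000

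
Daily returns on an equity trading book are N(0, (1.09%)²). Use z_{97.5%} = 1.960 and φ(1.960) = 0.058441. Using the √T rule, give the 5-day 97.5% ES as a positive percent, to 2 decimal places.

σ_{5d} = 1.09% × √5 = 2.437%.
ES multiplier = φ(z)/(1−α) = 0.058441/0.025 = 2.338.
ES = 2.437% × 2.338 = 5.698%.

5.70%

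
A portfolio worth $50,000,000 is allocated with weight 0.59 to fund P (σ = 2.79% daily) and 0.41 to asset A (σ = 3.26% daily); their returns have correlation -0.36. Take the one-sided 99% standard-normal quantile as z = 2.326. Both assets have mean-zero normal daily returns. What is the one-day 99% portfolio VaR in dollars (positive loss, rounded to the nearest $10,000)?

$1,980,000

σ_p² = 0.59²·2.79² + 0.41²·3.26² + 2·-0.36·0.59·0.41·2.79·3.26 = 2.9120 (%²).
σ_p = √2.9120 = 1.706%.
VaR = 2.326 × 1.706% = 3.968%; on $50,000,000 that is $1,984,000.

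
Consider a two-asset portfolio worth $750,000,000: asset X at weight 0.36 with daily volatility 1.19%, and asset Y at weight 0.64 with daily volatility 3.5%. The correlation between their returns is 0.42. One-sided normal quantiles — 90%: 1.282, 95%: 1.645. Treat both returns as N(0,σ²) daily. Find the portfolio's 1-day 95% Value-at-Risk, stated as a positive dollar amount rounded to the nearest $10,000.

$30,240,000

σ_p² = 0.36²·1.19² + 0.64²·3.5² + 2·0.42·0.36·0.64·1.19·3.5 = 6.0072 (%²).
σ_p = √6.0072 = 2.451%.
VaR = 1.645 × 2.451% = 4.032%; on $750,000,000 that is $30,240,000.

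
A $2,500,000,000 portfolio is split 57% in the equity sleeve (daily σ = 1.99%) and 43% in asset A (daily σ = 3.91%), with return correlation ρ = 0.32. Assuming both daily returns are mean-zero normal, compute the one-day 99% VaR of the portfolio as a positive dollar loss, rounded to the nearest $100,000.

σ_p² = 0.57²·1.99² + 0.43²·3.91² + 2·0.32·0.57·0.43·1.99·3.91 = 5.3339 (%²).
σ_p = √5.3339 = 2.310%.
At 99%, z = 2.326.
VaR = 2.326 × 2.310% = 5.373%; on $2,500,000,000 that is $134,325,000.

$134,300,000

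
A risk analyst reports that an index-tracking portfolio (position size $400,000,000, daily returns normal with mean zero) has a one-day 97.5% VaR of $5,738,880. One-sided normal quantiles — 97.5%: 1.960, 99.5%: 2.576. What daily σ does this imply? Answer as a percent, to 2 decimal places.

0.73%

VaR as a fraction: $5,738,880 / $400,000,000 = 1.435%.
σ = VaR / z = 1.435% / 1.960 = 0.732%.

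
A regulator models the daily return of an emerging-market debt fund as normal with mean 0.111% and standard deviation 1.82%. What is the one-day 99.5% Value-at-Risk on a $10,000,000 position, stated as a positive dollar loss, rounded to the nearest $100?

At 99.5% one-sided, z = 2.576.
VaR = −μ + z·σ = −(0.111%) + 2.576 × 1.82% = 4.577%.
On $10,000,000: 0.04577 × $10,000,000 = $457,700.

$457,700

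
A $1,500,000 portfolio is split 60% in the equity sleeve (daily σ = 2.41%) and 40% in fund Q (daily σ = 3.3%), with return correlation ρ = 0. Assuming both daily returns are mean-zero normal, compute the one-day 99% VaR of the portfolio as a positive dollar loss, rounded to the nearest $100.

$68,300

σ_p² = 0.6²·2.41² + 0.4²·3.3² + 2·0·0.6·0.4·2.41·3.3 = 3.8333 (%²).
σ_p = √3.8333 = 1.958%.
At 99%, z = 2.326.
VaR = 2.326 × 1.958% = 4.554%; on $1,500,000 that is $68,310.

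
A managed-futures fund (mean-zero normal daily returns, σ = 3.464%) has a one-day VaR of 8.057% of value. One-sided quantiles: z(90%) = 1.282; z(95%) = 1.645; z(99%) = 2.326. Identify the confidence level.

Implied z = VaR/σ = 8.057 / 3.464 = 2.326.
This matches z(99%) = 2.326.

99%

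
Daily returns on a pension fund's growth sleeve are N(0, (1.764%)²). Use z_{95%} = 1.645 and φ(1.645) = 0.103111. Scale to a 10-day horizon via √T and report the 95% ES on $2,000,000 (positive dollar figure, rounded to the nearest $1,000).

σ_{10d} = 1.764% × √10 = 5.578%.
ES multiplier = φ(z)/(1−α) = 0.103111/0.05 = 2.062.
ES = 5.578% × 2.062 = 11.502%; on $2,000,000: $230,040.

$230,000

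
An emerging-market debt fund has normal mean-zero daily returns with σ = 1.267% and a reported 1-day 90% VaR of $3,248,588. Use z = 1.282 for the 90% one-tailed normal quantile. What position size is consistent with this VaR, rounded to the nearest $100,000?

$200,000,000

VaR as a fraction of value: z·σ = 1.282 × 1.267% = 1.62429%.
Position = $3,248,588 / 0.0162429 = $200,000,000.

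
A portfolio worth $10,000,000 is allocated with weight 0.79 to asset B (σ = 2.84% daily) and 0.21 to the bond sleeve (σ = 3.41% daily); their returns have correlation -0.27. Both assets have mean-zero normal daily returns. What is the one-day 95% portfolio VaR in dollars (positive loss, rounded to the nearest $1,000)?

σ_p² = 0.79²·2.84² + 0.21²·3.41² + 2·-0.27·0.79·0.21·2.84·3.41 = 4.6790 (%²).
σ_p = √4.6790 = 2.163%.
At 95%, z = 1.645.
VaR = 1.645 × 2.163% = 3.558%; on $10,000,000 that is $355,800.

$356,000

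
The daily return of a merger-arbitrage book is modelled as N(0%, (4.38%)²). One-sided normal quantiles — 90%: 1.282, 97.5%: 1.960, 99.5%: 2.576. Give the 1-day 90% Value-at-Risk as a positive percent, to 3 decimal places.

VaR = z·σ = 1.282 × 4.38% = 5.615%.

5.615%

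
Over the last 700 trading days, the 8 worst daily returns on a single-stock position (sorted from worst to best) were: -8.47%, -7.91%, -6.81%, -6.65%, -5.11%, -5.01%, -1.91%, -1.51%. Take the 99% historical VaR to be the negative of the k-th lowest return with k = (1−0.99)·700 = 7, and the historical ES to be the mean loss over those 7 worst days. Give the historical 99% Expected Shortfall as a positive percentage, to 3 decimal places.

5.981%

The 7 worst returns sum to -41.87%.
ES = −(-41.87%) / 7 = 5.9814…% ≈ 5.981%.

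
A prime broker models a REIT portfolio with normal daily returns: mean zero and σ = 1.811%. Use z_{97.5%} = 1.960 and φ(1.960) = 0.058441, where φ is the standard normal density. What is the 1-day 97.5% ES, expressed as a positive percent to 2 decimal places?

Tail multiplier: φ(z)/(1−α) = 0.058441 / 0.025 = 2.338.
ES = 1.811% × 2.338 = 4.234%.

4.23%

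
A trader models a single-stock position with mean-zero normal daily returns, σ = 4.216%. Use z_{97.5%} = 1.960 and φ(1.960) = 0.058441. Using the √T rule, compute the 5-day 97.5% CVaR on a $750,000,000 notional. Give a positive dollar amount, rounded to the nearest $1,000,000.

σ_{5d} = 4.216% × √5 = 9.427%.
ES multiplier = φ(z)/(1−α) = 0.058441/0.025 = 2.338.
ES = 9.427% × 2.338 = 22.040%; on $750,000,000: $165,300,000.

$165,000,000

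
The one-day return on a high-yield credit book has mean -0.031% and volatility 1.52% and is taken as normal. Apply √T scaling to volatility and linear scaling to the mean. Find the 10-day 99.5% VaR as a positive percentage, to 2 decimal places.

12.69%

At 99.5%, z = 2.576.
σ_{10d} = 1.52% × √10 = 4.807%; μ_{10d} = 10 × -0.031% = -0.310%.
VaR = −(-0.310%) + 2.576 × 4.807% = 12.693%.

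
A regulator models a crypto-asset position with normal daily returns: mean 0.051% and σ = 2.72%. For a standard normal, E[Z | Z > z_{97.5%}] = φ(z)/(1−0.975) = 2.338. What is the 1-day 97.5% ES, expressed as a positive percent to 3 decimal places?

ES = −(0.051%) + 2.72% × 2.338 = 6.308%.

6.308%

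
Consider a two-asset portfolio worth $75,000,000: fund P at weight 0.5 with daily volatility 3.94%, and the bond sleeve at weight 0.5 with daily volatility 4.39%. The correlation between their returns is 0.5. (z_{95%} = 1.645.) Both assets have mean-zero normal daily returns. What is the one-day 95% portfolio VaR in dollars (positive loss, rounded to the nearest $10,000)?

σ_p² = 0.5²·3.94² + 0.5²·4.39² + 2·0.5·0.5·0.5·3.94·4.39 = 13.0231 (%²).
σ_p = √13.0231 = 3.609%.
VaR = 1.645 × 3.609% = 5.937%; on $75,000,000 that is $4,452,750.

$4,450,000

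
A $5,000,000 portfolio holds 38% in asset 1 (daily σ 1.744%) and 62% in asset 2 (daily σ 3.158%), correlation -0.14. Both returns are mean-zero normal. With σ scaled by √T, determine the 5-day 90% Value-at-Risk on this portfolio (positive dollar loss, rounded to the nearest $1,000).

σ_p = √(0.38²·1.744² + 0.62²·3.158² + 2·-0.14·0.38·0.62·1.744·3.158) = 1.977%.
σ_{5d} = 1.977% × √5 = 4.421%.
z(90%) = 1.282.
VaR = 1.282 × 4.421% = 5.668%; on $5,000,000 that is $283,400.

$283,000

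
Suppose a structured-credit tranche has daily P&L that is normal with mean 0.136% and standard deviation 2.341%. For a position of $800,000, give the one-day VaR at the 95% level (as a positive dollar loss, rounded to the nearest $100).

At 95% one-sided, z = 1.645.
VaR = −μ + z·σ = −(0.136%) + 1.645 × 2.341% = 3.715%.
On $800,000: 0.03715 × $800,000 = $29,720.

$29,700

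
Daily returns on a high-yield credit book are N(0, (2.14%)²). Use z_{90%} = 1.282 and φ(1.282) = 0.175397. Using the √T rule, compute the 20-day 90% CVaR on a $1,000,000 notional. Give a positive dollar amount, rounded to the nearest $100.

$167,900

σ_{20d} = 2.14% × √20 = 9.570%.
ES multiplier = φ(z)/(1−α) = 0.175397/0.1 = 1.754.
ES = 9.570% × 1.754 = 16.786%; on $1,000,000: $167,860.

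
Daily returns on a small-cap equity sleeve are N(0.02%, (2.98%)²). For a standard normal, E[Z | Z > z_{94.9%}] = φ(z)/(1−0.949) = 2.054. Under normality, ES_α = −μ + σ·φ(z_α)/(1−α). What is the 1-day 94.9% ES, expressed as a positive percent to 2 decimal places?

6.10%

ES = −(0.02%) + 2.98% × 2.054 = 6.101%.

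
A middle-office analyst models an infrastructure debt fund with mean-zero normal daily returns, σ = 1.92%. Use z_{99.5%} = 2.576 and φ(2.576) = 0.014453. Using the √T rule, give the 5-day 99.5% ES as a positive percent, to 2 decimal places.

12.41%

σ_{5d} = 1.92% × √5 = 4.293%.
ES multiplier = φ(z)/(1−α) = 0.014453/0.005 = 2.891.
ES = 4.293% × 2.891 = 12.411%.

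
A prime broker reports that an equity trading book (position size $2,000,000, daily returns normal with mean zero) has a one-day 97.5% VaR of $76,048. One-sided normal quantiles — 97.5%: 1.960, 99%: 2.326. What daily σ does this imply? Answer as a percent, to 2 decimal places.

VaR as a fraction: $76,048 / $2,000,000 = 3.802%.
σ = VaR / z = 3.802% / 1.960 = 1.940%.

1.94%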